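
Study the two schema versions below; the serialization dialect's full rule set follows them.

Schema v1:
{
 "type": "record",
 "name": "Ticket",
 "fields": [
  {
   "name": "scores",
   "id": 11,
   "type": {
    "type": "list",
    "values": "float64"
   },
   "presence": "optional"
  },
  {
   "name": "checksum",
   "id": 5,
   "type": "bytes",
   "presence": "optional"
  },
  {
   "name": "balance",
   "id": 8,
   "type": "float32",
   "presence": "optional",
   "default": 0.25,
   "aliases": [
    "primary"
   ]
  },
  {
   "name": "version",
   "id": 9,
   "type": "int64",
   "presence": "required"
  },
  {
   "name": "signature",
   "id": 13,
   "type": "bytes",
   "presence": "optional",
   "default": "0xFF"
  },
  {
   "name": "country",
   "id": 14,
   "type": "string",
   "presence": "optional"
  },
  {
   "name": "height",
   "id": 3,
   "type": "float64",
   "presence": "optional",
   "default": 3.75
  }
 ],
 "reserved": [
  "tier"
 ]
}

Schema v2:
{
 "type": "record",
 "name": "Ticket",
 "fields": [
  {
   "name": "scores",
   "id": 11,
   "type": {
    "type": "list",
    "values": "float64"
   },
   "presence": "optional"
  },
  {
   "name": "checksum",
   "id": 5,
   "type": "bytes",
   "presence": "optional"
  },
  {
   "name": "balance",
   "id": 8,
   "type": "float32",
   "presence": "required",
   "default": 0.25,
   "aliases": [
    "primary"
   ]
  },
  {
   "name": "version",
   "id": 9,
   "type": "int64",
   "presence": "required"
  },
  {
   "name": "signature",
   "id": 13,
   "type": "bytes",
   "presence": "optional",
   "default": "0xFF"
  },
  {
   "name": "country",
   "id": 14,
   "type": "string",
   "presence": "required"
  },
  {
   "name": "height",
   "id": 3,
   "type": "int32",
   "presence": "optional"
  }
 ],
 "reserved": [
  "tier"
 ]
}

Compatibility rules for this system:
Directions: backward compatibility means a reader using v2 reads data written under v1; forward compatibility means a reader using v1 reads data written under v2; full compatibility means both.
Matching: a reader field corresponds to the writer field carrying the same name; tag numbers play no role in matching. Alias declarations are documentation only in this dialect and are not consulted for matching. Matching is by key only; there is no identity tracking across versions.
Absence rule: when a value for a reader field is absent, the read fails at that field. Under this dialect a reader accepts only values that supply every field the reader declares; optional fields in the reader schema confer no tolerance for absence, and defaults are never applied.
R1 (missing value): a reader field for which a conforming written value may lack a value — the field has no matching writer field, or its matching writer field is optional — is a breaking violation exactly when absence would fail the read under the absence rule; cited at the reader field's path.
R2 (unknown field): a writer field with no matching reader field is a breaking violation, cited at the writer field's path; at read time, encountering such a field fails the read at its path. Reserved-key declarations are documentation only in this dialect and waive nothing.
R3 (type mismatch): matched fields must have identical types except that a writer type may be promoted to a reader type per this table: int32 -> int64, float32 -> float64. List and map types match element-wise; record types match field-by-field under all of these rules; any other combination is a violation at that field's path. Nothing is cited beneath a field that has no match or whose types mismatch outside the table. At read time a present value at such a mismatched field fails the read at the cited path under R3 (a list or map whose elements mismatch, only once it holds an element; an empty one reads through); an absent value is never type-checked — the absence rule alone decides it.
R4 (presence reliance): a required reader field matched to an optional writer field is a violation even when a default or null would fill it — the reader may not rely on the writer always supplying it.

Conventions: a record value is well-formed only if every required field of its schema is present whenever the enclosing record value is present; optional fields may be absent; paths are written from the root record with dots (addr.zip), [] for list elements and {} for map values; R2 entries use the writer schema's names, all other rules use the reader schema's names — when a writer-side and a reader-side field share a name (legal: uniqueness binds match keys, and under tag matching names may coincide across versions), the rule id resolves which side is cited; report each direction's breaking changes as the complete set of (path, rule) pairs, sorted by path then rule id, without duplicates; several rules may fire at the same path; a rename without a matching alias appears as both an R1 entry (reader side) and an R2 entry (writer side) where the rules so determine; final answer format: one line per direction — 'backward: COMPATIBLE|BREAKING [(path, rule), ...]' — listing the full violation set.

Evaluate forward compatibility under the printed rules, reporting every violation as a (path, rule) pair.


in Ticket below, arrows point writer -> reader
forward for Ticket (reader v1, writer v2):
  list<float64> -> list<float64>, writer optional: scores aligns to scores
  bytes -> bytes, writer optional: checksum aligns to checksum
  float32 -> float32, writer required: balance aligns to balance
  int64 -> int64, writer required: version aligns to version
  bytes -> bytes, writer optional: signature aligns to signature
  string -> string, writer required: country aligns to country
  int32 -> float64, writer optional: height aligns to height
  rule R1 violated at checksum
  rule R1 violated at height
  rule R3 violated at height
  rule R1 violated at scores
  rule R1 violated at signature
  => forward: BREAKING (5)

forward: BREAKING [(checksum, R1), (height, R1), (height, R3), (scores, R1), (signature, R1)]


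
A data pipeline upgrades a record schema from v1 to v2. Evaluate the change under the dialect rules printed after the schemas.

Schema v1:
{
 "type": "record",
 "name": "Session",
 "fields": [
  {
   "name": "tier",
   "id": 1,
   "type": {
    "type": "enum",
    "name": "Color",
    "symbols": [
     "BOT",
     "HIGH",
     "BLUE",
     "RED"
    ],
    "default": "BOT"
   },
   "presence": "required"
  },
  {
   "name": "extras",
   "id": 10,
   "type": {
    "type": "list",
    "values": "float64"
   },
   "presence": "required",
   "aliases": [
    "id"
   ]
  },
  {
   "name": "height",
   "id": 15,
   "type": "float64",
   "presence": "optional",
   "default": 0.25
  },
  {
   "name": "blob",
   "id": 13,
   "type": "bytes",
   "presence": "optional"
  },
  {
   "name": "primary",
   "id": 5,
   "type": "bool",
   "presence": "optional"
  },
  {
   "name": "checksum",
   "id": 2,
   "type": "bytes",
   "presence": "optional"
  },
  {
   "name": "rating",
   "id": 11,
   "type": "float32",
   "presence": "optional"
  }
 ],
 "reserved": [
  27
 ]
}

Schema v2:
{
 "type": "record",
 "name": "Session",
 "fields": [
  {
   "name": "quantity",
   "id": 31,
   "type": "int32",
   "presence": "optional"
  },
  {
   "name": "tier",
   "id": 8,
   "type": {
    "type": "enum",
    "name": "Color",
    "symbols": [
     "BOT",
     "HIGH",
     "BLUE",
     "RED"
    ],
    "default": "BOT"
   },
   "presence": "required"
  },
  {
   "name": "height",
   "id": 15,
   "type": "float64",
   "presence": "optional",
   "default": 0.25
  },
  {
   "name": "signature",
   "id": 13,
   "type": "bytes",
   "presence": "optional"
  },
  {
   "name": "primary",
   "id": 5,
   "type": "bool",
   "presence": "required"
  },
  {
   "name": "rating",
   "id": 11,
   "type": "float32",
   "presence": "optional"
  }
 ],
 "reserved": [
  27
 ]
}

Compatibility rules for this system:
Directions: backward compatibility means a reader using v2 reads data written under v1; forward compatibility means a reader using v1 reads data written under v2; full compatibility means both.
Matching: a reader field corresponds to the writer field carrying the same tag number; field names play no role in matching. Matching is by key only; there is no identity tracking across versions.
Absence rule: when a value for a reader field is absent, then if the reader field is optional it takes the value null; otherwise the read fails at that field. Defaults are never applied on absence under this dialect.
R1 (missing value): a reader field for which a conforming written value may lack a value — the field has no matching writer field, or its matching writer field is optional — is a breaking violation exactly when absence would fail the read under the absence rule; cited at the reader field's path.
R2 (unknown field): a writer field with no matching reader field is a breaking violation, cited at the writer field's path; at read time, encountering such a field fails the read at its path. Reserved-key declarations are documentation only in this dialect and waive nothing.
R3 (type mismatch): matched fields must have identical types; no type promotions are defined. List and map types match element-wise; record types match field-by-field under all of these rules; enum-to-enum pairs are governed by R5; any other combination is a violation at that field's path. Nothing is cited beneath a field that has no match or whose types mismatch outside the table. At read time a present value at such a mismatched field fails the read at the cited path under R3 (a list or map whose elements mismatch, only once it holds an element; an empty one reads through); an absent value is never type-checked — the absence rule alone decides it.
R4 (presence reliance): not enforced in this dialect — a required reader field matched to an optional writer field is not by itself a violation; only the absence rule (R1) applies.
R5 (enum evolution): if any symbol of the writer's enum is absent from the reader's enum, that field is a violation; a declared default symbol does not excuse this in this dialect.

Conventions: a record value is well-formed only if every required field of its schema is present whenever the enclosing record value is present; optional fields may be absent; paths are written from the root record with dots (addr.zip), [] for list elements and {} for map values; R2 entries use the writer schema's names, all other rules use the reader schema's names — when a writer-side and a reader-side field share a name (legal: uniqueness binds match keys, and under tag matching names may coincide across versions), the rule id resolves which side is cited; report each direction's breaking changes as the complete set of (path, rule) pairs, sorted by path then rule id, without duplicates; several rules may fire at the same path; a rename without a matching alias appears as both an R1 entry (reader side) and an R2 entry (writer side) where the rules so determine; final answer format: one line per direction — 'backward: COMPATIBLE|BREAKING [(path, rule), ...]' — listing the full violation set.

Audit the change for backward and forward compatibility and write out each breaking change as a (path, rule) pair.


backward: BREAKING [(checksum, R2), (extras, R2), (primary, R1), (tier, R1), (tier, R2)]; forward: BREAKING [(extras, R1), (quantity, R2), (tier, R1), (tier, R2)]

arrows below run writer -> reader for Session
checking backward for Session: reader v2 against writer v1:
  quantity has no writer counterpart
  tier has no writer counterpart
  height <- height (float64 -> float64, writer optional)
  signature <- blob (bytes -> bytes, writer optional)
  primary <- primary (bool -> bool, writer optional)
  rating <- rating (float32 -> float32, writer optional)
  writer field tier has no reader counterpart
  writer field extras has no reader counterpart
  writer field checksum has no reader counterpart
  breaking: (checksum, R2)
  breaking: (extras, R2)
  breaking: (primary, R1)
  breaking: (tier, R1)
  breaking: (tier, R2)
  backward on Session therefore BREAKING (5)
checking forward for Session: reader v1 against writer v2:
  tier has no writer counterpart
  extras has no writer counterpart
  height <- height (float64 -> float64, writer optional)
  blob <- signature (bytes -> bytes, writer optional)
  primary <- primary (bool -> bool, writer required)
  checksum has no writer counterpart
  rating <- rating (float32 -> float32, writer optional)
  writer field quantity has no reader counterpart
  writer field tier has no reader counterpart
  breaking: (extras, R1)
  breaking: (quantity, R2)
  breaking: (tier, R1)
  breaking: (tier, R2)
  forward on Session therefore BREAKING (4)


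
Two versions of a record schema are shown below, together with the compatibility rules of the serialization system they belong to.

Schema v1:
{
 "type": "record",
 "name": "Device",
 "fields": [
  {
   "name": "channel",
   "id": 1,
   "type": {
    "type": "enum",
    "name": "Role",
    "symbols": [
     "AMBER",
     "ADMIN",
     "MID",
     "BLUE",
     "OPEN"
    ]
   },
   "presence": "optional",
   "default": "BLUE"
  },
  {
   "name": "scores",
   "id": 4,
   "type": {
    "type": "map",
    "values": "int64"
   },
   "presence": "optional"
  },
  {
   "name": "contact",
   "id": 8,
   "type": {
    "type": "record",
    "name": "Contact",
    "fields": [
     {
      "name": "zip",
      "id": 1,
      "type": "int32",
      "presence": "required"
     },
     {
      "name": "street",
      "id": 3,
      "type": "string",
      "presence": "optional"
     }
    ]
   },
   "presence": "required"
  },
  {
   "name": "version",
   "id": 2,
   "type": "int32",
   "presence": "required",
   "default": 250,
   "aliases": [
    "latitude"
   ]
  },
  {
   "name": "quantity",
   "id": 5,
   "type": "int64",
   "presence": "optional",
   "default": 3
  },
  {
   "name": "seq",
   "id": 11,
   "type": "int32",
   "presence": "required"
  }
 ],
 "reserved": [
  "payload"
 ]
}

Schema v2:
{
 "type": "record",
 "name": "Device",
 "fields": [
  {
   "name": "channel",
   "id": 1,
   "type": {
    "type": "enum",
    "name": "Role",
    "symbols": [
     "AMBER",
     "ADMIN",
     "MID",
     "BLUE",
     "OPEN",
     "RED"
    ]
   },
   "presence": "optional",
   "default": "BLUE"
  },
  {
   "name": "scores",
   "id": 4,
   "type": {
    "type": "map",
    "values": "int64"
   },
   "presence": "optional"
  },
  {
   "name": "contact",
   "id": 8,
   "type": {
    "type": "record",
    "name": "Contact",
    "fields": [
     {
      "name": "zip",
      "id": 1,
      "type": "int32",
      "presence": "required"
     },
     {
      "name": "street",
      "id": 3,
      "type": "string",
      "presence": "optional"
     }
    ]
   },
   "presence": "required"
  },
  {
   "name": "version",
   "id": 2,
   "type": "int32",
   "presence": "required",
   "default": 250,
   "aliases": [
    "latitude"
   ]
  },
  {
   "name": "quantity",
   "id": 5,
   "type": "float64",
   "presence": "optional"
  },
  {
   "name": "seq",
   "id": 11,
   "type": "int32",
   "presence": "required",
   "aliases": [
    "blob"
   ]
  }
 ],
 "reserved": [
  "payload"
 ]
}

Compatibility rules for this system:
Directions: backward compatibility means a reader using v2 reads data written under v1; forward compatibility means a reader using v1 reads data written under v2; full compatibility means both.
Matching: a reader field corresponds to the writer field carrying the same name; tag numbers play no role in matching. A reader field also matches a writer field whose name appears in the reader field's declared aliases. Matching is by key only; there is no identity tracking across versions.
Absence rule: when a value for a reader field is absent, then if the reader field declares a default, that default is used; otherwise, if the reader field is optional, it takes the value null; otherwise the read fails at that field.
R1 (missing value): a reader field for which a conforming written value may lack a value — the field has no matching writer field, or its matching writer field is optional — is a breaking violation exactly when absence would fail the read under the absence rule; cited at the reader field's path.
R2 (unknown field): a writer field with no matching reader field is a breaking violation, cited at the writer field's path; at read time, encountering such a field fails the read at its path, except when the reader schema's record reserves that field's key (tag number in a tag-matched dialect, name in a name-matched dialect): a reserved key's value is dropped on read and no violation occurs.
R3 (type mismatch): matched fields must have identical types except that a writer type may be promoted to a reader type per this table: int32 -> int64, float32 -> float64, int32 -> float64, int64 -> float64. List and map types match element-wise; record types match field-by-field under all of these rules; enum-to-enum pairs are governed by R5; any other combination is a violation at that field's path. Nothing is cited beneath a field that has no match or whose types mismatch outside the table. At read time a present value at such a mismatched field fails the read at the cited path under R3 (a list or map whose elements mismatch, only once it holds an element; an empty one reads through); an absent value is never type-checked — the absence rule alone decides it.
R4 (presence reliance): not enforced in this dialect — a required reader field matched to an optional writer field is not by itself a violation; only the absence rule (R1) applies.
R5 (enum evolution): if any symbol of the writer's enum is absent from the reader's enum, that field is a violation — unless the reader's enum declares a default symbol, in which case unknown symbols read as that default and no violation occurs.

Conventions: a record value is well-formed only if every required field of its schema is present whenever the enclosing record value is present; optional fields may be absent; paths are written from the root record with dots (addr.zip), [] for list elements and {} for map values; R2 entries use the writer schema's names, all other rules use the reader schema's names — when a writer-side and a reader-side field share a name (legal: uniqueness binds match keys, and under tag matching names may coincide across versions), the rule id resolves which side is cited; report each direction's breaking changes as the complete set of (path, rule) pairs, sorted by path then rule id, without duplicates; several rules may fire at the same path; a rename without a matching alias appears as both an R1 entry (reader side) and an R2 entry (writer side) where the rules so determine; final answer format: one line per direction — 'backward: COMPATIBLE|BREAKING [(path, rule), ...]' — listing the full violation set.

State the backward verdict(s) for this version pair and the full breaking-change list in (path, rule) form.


backward: COMPATIBLE []

arrows below run writer -> reader for Device
backward analysis of Device with v2 as reader and v1 as writer:
  channel: Role -> Role, writer optional; from channel
  scores: map<string, int64> -> map<string, int64>, writer optional; from scores
  contact: Contact -> Contact, writer required; from contact
  version: int32 -> int32, writer required; from version
  quantity: int64 -> float64, writer optional; from quantity
  seq: int32 -> int32, writer required; from seq
  contact.zip: int32 -> int32, writer required; from contact.zip
  contact.street: string -> string, writer optional; from contact.street
  => no violations; backward on Device: COMPATIBLE
the other Device changes do not affect what is asked:
  field quantity in record Device: type int64 changed to float64 (its default is dropped) -> fires only in the forward direction of Device, which is not asked here
  enum Role (field channel in record Device): symbol RED added -> fires only in the forward direction of Device, which is not asked here


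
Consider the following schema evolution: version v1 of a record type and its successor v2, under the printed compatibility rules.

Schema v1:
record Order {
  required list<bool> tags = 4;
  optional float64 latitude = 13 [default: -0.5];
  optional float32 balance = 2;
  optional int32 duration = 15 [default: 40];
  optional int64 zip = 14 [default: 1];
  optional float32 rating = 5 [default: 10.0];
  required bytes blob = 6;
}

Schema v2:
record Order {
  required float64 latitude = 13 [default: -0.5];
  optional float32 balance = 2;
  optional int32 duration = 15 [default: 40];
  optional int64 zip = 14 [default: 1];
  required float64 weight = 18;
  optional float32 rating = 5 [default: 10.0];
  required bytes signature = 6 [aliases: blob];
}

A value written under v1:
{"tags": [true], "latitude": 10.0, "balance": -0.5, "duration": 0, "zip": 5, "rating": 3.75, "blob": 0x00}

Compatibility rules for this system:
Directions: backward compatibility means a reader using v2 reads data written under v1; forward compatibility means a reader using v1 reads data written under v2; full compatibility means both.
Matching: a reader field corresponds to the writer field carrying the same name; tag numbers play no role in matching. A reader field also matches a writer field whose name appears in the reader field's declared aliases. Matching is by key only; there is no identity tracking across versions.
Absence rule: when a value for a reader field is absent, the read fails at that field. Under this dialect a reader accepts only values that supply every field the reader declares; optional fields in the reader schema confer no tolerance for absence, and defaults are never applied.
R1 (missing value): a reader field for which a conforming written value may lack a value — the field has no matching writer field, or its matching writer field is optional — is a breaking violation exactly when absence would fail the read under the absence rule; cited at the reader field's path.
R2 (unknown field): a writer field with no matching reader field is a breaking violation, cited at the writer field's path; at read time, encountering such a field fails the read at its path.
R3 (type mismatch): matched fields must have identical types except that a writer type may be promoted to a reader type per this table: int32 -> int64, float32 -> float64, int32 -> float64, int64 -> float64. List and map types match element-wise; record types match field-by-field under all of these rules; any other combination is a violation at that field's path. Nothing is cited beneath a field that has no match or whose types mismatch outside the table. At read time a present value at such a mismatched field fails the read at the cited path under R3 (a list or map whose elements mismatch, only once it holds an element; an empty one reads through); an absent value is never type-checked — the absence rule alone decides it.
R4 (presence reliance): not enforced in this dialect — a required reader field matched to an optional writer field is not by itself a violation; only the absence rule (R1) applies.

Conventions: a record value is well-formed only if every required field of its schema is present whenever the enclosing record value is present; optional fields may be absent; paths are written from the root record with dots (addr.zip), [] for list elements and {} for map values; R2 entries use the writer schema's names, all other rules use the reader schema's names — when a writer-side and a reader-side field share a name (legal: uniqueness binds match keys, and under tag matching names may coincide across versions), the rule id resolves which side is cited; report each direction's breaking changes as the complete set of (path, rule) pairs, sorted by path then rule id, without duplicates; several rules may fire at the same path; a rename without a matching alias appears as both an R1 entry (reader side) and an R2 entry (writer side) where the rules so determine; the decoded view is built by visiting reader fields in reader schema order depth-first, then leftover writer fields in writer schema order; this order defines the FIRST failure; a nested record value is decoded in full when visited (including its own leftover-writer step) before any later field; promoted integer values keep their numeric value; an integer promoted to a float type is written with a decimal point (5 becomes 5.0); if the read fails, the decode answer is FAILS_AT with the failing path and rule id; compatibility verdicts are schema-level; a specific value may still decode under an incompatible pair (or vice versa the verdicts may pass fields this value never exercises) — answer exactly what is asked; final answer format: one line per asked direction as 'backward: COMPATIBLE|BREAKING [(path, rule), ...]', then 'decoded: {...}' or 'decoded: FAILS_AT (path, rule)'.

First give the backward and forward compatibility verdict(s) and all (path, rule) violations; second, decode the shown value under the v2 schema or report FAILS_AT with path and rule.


backward: BREAKING [(balance, R1), (duration, R1), (latitude, R1), (rating, R1), (tags, R2), (weight, R1), (zip, R1)]; forward: BREAKING [(balance, R1), (blob, R1), (duration, R1), (rating, R1), (signature, R2), (tags, R1), (weight, R2), (zip, R1)]; decoded: FAILS_AT (weight, R1)

in Order below, arrows point writer -> reader
backward analysis of Order with v2 as reader and v1 as writer:
  writer optional, float64 -> float64: reader latitude maps from writer latitude
  writer optional, float32 -> float32: reader balance maps from writer balance
  writer optional, int32 -> int32: reader duration maps from writer duration
  writer optional, int64 -> int64: reader zip maps from writer zip
  no writer field matches reader weight
  writer optional, float32 -> float32: reader rating maps from writer rating
  writer required, bytes -> bytes: reader signature maps from writer blob
  writer field tags has no reader counterpart
  R1 fires at balance
  R1 fires at duration
  R1 fires at latitude
  R1 fires at rating
  R2 fires at tags
  R1 fires at weight
  R1 fires at zip
  => backward: BREAKING (7)
forward analysis of Order with v1 as reader and v2 as writer:
  no writer field matches reader tags
  writer required, float64 -> float64: reader latitude maps from writer latitude
  writer optional, float32 -> float32: reader balance maps from writer balance
  writer optional, int32 -> int32: reader duration maps from writer duration
  writer optional, int64 -> int64: reader zip maps from writer zip
  writer optional, float32 -> float32: reader rating maps from writer rating
  no writer field matches reader blob
  writer field weight has no reader counterpart
  writer field signature has no reader counterpart
  R1 fires at balance
  R1 fires at blob
  R1 fires at duration
  R1 fires at rating
  R2 fires at signature
  R1 fires at tags
  R2 fires at weight
  R1 fires at zip
  => forward: BREAKING (8)
decoding the Order value with the v2 reader:
  latitude := 10.0
  balance := -0.5
  duration := 0
  zip := 5
  read fails at weight under R1 (no fill)
  => FAILS_AT (weight, R1)


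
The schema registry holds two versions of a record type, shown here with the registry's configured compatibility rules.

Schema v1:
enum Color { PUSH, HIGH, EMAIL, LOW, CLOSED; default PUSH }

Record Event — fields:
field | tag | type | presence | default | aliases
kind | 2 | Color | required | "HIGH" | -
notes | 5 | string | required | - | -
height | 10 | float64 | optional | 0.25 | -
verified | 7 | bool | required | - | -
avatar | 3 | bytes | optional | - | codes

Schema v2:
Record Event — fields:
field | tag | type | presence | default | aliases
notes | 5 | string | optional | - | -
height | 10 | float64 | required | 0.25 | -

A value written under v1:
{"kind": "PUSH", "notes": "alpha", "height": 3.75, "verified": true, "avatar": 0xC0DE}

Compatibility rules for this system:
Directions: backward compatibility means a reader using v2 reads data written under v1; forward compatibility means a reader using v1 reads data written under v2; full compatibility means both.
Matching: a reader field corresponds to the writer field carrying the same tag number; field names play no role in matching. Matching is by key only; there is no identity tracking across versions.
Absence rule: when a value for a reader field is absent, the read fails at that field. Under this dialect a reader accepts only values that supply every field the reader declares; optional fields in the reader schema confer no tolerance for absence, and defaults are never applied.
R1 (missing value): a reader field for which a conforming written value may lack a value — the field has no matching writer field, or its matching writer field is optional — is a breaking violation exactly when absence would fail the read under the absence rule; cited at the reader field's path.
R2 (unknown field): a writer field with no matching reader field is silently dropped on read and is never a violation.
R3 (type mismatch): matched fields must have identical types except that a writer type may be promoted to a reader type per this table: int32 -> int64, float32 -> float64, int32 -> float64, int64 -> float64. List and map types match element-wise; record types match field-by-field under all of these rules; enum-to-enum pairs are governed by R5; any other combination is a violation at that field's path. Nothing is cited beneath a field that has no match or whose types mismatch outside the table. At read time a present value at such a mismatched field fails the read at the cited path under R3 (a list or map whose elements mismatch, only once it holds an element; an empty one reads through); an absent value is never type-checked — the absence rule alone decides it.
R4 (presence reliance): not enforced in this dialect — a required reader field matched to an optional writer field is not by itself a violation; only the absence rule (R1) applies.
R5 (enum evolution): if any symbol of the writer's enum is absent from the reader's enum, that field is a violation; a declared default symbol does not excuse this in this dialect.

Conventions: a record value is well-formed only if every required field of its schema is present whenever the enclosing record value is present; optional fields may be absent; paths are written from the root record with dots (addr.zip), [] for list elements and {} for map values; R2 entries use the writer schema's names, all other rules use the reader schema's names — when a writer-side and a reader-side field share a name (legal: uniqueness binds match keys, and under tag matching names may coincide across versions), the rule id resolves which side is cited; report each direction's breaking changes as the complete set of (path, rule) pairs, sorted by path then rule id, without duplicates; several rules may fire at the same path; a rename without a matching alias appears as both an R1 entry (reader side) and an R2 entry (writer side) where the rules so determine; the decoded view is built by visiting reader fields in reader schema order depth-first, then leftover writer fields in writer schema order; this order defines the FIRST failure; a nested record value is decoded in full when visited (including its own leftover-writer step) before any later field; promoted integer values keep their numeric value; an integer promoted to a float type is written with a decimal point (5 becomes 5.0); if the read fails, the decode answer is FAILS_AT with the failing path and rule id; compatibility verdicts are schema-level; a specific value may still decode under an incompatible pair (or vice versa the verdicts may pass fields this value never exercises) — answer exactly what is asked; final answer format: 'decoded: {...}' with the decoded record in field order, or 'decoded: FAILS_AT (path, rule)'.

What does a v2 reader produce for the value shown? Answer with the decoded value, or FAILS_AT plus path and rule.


decoded: {"notes": "alpha", "height": 3.75}

in Event below, arrows point writer -> reader
migrating the Event value to v2:
  notes := "alpha"
  height := 3.75
  writer kind: unknown -> dropped
  writer verified: unknown -> dropped
  writer avatar: unknown -> dropped
  => decoded: {"notes": "alpha", "height": 3.75}
diffs on Event not affecting the asked answer:
  field height in record Event: optional changed to required -> a verdict-level change on Event — the shown value reads the same
  field notes in record Event: required changed to optional -> a verdict-level change on Event — the shown value reads the same


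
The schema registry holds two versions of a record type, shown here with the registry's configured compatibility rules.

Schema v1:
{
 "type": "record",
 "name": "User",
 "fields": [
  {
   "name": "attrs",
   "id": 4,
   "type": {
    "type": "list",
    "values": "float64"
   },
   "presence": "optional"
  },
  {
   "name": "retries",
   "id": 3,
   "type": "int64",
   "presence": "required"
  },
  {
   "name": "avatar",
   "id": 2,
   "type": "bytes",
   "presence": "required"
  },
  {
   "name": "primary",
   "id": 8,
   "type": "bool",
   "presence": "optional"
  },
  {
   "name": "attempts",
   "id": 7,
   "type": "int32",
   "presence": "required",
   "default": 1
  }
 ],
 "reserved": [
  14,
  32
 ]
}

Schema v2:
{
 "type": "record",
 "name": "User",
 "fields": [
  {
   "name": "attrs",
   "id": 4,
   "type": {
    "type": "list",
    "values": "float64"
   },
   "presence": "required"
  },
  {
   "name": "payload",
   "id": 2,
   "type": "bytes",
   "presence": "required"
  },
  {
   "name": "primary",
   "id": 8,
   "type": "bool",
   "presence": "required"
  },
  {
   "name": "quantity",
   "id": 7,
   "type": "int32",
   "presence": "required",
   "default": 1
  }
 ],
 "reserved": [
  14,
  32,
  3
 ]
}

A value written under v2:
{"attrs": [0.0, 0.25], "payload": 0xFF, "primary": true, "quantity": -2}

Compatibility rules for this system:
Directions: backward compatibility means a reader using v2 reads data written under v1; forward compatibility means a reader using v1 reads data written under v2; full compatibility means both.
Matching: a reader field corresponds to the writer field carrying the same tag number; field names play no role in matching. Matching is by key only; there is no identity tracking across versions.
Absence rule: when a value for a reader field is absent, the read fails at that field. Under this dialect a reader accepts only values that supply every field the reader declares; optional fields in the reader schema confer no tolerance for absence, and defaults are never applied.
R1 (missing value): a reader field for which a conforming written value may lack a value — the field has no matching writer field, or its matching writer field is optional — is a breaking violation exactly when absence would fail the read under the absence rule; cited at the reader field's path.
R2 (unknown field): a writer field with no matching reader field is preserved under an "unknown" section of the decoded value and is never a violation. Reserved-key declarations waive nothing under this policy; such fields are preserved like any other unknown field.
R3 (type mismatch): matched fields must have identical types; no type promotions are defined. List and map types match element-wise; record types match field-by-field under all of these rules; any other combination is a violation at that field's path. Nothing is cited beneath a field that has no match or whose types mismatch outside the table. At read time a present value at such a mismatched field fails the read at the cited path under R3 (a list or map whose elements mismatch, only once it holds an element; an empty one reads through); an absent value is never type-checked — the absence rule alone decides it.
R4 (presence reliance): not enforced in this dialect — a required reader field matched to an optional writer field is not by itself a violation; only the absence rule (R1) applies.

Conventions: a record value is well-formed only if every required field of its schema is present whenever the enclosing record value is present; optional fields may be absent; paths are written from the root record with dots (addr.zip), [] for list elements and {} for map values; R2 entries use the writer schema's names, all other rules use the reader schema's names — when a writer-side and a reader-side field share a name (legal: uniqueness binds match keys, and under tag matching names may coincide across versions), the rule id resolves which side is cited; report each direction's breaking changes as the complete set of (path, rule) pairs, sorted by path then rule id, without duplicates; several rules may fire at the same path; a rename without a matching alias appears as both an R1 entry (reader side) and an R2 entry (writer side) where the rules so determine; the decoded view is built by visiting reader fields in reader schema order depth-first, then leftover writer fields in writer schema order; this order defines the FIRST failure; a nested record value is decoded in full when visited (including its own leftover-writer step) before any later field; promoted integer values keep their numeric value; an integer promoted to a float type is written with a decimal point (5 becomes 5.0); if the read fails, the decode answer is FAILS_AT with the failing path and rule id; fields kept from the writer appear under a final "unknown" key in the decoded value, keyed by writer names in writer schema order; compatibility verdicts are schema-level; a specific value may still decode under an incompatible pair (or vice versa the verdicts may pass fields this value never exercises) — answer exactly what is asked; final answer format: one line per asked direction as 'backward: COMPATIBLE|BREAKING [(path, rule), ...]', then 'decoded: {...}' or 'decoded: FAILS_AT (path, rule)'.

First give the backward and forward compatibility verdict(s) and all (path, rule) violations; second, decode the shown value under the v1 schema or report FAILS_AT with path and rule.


in User below, arrows point writer -> reader
checking backward for User: reader v2 against writer v1:
  attrs: paired with writer attrs (list<float64> -> list<float64>; writer optional)
  payload: paired with writer avatar (bytes -> bytes; writer required)
  primary: paired with writer primary (bool -> bool; writer optional)
  quantity: paired with writer attempts (int32 -> int32; writer required)
  leftover writer field: retries
  breaking: (attrs, R1)
  breaking: (primary, R1)
  backward on User therefore BREAKING (2)
checking forward for User: reader v1 against writer v2:
  attrs: paired with writer attrs (list<float64> -> list<float64>; writer required)
  retries: no writer-side match
  avatar: paired with writer payload (bytes -> bytes; writer required)
  primary: paired with writer primary (bool -> bool; writer required)
  attempts: paired with writer quantity (int32 -> int32; writer required)
  breaking: (retries, R1)
  forward on User therefore BREAKING (1)
decode (reader v1):
  attrs := [0.0, 0.25]
  read fails at retries under R1 (no fill)
  => FAILS_AT (retries, R1)

backward: BREAKING [(attrs, R1), (primary, R1)]; forward: BREAKING [(retries, R1)]; decoded: FAILS_AT (retries, R1)


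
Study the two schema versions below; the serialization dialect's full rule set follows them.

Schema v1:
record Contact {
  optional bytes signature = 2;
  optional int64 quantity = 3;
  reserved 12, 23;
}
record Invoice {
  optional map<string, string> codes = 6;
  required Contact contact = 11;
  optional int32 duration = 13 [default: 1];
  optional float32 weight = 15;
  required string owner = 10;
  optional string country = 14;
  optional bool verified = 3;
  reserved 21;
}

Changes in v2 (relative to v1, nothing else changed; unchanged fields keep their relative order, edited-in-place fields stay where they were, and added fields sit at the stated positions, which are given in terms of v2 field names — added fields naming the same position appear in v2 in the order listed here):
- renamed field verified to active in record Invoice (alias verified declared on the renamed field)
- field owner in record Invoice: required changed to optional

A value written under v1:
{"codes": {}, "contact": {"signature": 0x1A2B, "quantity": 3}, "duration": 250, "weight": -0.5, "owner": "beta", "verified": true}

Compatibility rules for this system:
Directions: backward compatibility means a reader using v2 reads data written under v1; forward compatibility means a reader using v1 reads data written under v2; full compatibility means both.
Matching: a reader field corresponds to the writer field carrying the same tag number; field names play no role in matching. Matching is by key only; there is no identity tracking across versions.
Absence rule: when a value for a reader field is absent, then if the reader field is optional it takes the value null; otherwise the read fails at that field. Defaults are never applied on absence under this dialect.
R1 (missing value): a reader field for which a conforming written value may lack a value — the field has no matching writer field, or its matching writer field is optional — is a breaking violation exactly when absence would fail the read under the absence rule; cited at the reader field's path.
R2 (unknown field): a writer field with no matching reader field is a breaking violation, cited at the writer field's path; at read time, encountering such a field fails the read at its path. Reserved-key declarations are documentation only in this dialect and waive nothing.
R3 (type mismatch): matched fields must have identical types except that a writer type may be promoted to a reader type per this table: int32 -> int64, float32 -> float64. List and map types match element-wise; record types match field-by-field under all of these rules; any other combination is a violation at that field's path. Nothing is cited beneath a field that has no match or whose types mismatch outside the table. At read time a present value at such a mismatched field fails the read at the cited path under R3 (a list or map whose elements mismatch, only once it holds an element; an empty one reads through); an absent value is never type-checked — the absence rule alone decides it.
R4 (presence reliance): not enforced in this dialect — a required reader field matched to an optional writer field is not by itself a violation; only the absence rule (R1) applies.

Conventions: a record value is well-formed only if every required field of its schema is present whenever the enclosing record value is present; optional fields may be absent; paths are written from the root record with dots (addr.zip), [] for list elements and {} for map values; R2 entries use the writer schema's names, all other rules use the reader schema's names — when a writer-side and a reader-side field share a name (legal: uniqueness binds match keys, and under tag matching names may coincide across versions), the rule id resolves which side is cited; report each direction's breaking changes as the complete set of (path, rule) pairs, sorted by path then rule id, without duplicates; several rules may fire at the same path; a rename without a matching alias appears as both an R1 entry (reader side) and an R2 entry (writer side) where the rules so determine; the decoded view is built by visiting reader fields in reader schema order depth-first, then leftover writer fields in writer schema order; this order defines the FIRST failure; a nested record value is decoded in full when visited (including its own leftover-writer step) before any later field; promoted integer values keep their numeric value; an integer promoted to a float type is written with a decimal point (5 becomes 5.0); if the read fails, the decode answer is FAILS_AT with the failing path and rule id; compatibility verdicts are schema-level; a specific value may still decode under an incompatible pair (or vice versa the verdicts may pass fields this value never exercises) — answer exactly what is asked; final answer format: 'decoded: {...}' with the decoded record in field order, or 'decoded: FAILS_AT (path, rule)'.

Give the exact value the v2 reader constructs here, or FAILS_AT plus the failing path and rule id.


decoded: {"codes": {}, "contact": {"signature": 0x1A2B, "quantity": 3}, "duration": 250, "weight": -0.5, "owner": "beta", "country": null, "active": true}

the writer's type comes first in each Invoice pair
decode walk for Invoice under reader schema v2:
  codes := {}
  contact.signature := 0x1A2B
  contact.quantity := 3
  duration := 250
  weight := -0.5
  owner := "beta"
  country := null (missing; optional => null)
  active := true (from writer verified)
  => decoded: {"codes": {}, "contact": {"signature": 0x1A2B, "quantity": 3}, "duration": 250, "weight": -0.5, "owner": "beta", "country": null, "active": true}
the rest of the Invoice diff is inert for this question:
  field owner in record Invoice: required changed to optional -> a verdict-level change on Invoice — the shown value reads the same
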